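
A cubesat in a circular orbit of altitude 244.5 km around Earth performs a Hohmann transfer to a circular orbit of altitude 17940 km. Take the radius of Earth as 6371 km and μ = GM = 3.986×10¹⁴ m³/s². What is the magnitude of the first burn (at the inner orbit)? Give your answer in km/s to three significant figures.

Δv ≈ 1.97 km/s

r₁ = 6371 + 244.5 = 6615.5 km = 6.6155×10⁶ m.
r₂ = 6371 + 17940 = 24311 km = 2.4311×10⁷ m.
Transfer ellipse a_t = (r₁ + r₂)/2 = 1.546×10⁷ m.
At r₁: circular v_c1 = √(μ/r₁) = 7762 m/s; transfer-perigee v_p = √[μ(2/r₁ − 1/a_t)] = 9733 m/s.
Δv₁ = v_p − v_c1 = 1971 m/s.
= 1.971 km/s.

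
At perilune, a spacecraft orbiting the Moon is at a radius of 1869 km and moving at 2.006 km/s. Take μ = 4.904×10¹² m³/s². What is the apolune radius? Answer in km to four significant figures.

apolune radius ≈ 6146 km

r_p = 1.869×10⁶ m.
Specific energy ε = v²/2 − μ/r = -6.118×10⁵ J/kg, so a = −μ/(2ε) = 4.008×10⁶ m.
The apsides satisfy r_p + r_a = 2a, so the apolune radius is 2a − r_p = 6.146×10⁶ m = 6146.1 km.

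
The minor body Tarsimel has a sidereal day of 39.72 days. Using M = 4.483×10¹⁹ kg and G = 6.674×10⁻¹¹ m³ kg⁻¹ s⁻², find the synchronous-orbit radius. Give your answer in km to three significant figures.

μ = GM = 6.674×10⁻¹¹ × 4.483×10¹⁹ = 2.992×10⁹ m³/s².
T = 39.72 days = 3.432×10⁶ s.
A synchronous orbit has period T, so by Kepler's third law a = (μT²/4π²)^(1/3).
μT²/4π² = 2.992×10⁹ × (3.432×10⁶)² / 39.48 = 8.926×10²⁰ m³.
a = 9.628×10⁶ m = 9628.2 km.

r_sync ≈ 9630 km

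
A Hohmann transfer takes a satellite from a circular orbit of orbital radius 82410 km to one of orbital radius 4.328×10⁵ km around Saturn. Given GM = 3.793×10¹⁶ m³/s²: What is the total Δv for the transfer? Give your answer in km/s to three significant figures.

Δv_total ≈ 10.4 km/s

r₁ = 82410 km = 8.241×10⁷ m.
r₂ = 4.328×10⁵ km = 4.328×10⁸ m.
Transfer ellipse a_t = (r₁ + r₂)/2 = 2.576×10⁸ m.
At r₁: circular v_c1 = √(μ/r₁) = 21450 m/s; transfer-perikrone v_p = √[μ(2/r₁ − 1/a_t)] = 27810 m/s.
Δv₁ = v_p − v_c1 = 6354 m/s.
At r₂: circular v_c2 = √(μ/r₂) = 9362 m/s; transfer-apokrone v_a = √[μ(2/r₂ − 1/a_t)] = 5295 m/s.
Δv₂ = v_c2 − v_a = 4067 m/s.
Total Δv = Δv₁ + Δv₂ = 10420 m/s = 10.42 km/s.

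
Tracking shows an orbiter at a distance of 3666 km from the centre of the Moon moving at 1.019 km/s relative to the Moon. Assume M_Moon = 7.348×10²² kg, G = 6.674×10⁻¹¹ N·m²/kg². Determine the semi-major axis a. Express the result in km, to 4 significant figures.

a ≈ 2996 km

μ = GM = 6.674×10⁻¹¹ × 7.348×10²² = 4.904×10¹² m³/s².
r = 3.666×10⁶ m.
Specific orbital energy ε = v²/2 − μ/r = (1019)²/2 − 4.904×10¹²/3.666×10⁶ = -8.185×10⁵ J/kg.
Since ε = −μ/(2a), a = −μ/(2ε) = 2.996×10⁶ m = 2995.6 km.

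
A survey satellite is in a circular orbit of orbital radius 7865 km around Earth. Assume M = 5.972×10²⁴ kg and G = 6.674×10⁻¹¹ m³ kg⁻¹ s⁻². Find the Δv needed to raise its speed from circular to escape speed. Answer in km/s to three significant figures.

Δv ≈ 2.95 km/s

μ = GM = 6.674×10⁻¹¹ × 5.972×10²⁴ = 3.986×10¹⁴ m³/s².
r = 7865 km = 7.865×10⁶ m.
Circular speed v_c = √(μ/r) = 7119 m/s.
Escape speed v_esc = √(2μ/r) = √2 × v_c = 10070 m/s.
Δv = v_esc − v_c = 2949 m/s = 2.949 km/s.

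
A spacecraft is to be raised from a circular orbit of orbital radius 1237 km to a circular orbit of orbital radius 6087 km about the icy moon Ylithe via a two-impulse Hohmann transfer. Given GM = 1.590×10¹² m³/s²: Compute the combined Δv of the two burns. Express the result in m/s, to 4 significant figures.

r₁ = 1237 km = 1.237×10⁶ m.
r₂ = 6087 km = 6.087×10⁶ m.
Transfer ellipse a_t = (r₁ + r₂)/2 = 3.662×10⁶ m.
At r₁: circular v_c1 = √(μ/r₁) = 1134 m/s; transfer-periapsis v_p = √[μ(2/r₁ − 1/a_t)] = 1462 m/s.
Δv₁ = v_p − v_c1 = 328.0 m/s.
At r₂: circular v_c2 = √(μ/r₂) = 511.1 m/s; transfer-apoapsis v_a = √[μ(2/r₂ − 1/a_t)] = 297.0 m/s.
Δv₂ = v_c2 − v_a = 214.0 m/s.
Total Δv = Δv₁ + Δv₂ = 542.0 m/s.

Δv_total ≈ 542.0 m/s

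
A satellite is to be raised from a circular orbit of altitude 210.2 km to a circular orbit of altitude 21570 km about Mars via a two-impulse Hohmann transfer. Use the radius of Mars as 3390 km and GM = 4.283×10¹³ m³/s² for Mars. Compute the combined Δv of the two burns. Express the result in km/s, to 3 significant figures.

r₁ = 3390 + 210.2 = 3600.2 km = 3.6002×10⁶ m.
r₂ = 3390 + 21570 = 24960 km = 2.4960×10⁷ m.
Transfer ellipse a_t = (r₁ + r₂)/2 = 1.428×10⁷ m.
At r₁: circular v_c1 = √(μ/r₁) = 3449 m/s; transfer-periapsis v_p = √[μ(2/r₁ − 1/a_t)] = 4560 m/s.
Δv₁ = v_p − v_c1 = 1111 m/s.
At r₂: circular v_c2 = √(μ/r₂) = 1310 m/s; transfer-apoapsis v_a = √[μ(2/r₂ − 1/a_t)] = 657.7 m/s.
Δv₂ = v_c2 − v_a = 652.2 m/s.
Total Δv = Δv₁ + Δv₂ = 1763 m/s = 1.763 km/s.

Δv_total ≈ 1.76 km/s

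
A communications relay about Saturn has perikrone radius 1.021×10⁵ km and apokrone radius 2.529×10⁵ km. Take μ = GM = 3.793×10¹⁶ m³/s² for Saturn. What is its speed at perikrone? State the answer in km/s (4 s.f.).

Semi-major axis a = (r_p + r_a)/2 = 1.7750×10⁵ km = 1.775×10⁸ m.
Vis-viva: v² = μ(2/r − 1/a) = 3.793×10¹⁶ × (1.959×10⁻⁸ − 5.634×10⁻⁹) = 5.293×10⁸ m²/s².
v = 23010 m/s = 23.01 km/s.

v ≈ 23.01 km/s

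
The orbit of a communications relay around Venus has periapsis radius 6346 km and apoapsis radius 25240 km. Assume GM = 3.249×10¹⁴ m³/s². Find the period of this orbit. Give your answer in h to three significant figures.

T ≈ 6.08 h

Semi-major axis a = (r_p + r_a)/2 = (6346.0 + 25240)/2 = 15793 km = 1.579×10⁷ m.
By Kepler's third law T = 2π√(a³/μ) = 2π × 3.482×10³ = 2.188×10⁴ s.
= 6.077 h.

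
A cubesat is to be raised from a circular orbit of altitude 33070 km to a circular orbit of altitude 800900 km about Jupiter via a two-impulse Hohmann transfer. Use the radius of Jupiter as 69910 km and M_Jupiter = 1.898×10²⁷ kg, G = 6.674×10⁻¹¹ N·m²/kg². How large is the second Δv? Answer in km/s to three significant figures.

Δv ≈ 6.51 km/s

μ = GM = 6.674×10⁻¹¹ × 1.898×10²⁷ = 1.267×10¹⁷ m³/s².
r₁ = 69910 + 33070 = 102980 km = 1.0298×10⁸ m.
r₂ = 69910 + 800900 = 870810 km = 8.7081×10⁸ m.
Transfer ellipse a_t = (r₁ + r₂)/2 = 4.869×10⁸ m.
At r₁: circular v_c1 = √(μ/r₁) = 35070 m/s; transfer-perijove v_p = √[μ(2/r₁ − 1/a_t)] = 46900 m/s.
At r₂: circular v_c2 = √(μ/r₂) = 12060 m/s; transfer-apojove v_a = √[μ(2/r₂ − 1/a_t)] = 5547 m/s.
Δv₂ = v_c2 − v_a = 6514 m/s.
= 6.514 km/s.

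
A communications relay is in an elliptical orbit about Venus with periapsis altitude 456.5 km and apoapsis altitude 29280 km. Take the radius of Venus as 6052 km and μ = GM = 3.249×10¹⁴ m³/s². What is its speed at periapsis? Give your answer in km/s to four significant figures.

v ≈ 9.182 km/s

r_p = 6052 + 456.5 = 6508.5 km = 6.5085×10⁶ m.
r_a = 6052 + 29280 = 35332 km = 3.5332×10⁷ m.
Semi-major axis a = (r_p + r_a)/2 = 20920 km = 2.092×10⁷ m.
Vis-viva: v² = μ(2/r − 1/a) = 3.249×10¹⁴ × (3.073×10⁻⁷ − 4.780×10⁻⁸) = 8.431×10⁷ m²/s².
v = 9182 m/s = 9.182 km/s.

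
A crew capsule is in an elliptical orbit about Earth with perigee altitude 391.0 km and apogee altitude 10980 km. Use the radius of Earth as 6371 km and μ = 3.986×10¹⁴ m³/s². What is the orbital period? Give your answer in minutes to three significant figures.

r_p = 6371 + 391.0 = 6762.0 km = 6.7620×10⁶ m.
r_a = 6371 + 10980 = 17351 km = 1.7351×10⁷ m.
Semi-major axis a = (r_p + r_a)/2 = (6762.0 + 17351)/2 = 12056 km = 1.206×10⁷ m.
By Kepler's third law T = 2π√(a³/μ) = 2π × 2.097×10³ = 1.317×10⁴ s.
= 219.6 minutes.

T ≈ 220 minutes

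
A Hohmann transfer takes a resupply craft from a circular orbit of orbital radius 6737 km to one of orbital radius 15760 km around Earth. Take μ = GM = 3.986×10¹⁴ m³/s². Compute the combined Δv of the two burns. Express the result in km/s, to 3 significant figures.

r₁ = 6737 km = 6.737×10⁶ m.
r₂ = 15760 km = 1.576×10⁷ m.
Transfer ellipse a_t = (r₁ + r₂)/2 = 1.125×10⁷ m.
At r₁: circular v_c1 = √(μ/r₁) = 7692 m/s; transfer-perigee v_p = √[μ(2/r₁ − 1/a_t)] = 9105 m/s.
Δv₁ = v_p − v_c1 = 1413 m/s.
At r₂: circular v_c2 = √(μ/r₂) = 5029 m/s; transfer-apogee v_a = √[μ(2/r₂ − 1/a_t)] = 3892 m/s.
Δv₂ = v_c2 − v_a = 1137 m/s.
Total Δv = Δv₁ + Δv₂ = 2550 m/s = 2.550 km/s.

Δv_total ≈ 2.55 km/s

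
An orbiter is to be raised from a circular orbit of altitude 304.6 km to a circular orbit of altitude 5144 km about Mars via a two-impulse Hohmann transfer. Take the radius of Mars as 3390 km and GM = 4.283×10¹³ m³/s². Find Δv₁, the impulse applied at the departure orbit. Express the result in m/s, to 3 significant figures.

Δv ≈ 618 m/s

r₁ = 3390 + 304.6 = 3694.6 km = 3.6946×10⁶ m.
r₂ = 3390 + 5144 = 8534.0 km = 8.5340×10⁶ m.
Transfer ellipse a_t = (r₁ + r₂)/2 = 6.114×10⁶ m.
At r₁: circular v_c1 = √(μ/r₁) = 3405 m/s; transfer-periapsis v_p = √[μ(2/r₁ − 1/a_t)] = 4022 m/s.
Δv₁ = v_p − v_c1 = 617.7 m/s.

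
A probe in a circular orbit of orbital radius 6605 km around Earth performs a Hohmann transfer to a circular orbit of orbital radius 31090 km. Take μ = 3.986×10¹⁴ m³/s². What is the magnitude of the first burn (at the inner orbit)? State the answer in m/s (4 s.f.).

r₁ = 6605 km = 6.605×10⁶ m.
r₂ = 31090 km = 3.109×10⁷ m.
Transfer ellipse a_t = (r₁ + r₂)/2 = 1.885×10⁷ m.
At r₁: circular v_c1 = √(μ/r₁) = 7768 m/s; transfer-perigee v_p = √[μ(2/r₁ − 1/a_t)] = 9977 m/s.
Δv₁ = v_p − v_c1 = 2209 m/s.

Δv ≈ 2209 m/s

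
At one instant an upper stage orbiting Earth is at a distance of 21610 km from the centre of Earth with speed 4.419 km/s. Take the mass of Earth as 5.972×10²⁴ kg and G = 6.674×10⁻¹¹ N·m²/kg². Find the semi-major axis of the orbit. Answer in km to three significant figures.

μ = GM = 6.674×10⁻¹¹ × 5.972×10²⁴ = 3.986×10¹⁴ m³/s².
r = 2.161×10⁷ m.
Vis-viva rearranged: 1/a = 2/r − v²/μ = 9.255×10⁻⁸ − 4.899×10⁻⁸ = 4.356×10⁻⁸ m⁻¹.
a = 2.296×10⁷ m = 22959 km.

a ≈ 23000 km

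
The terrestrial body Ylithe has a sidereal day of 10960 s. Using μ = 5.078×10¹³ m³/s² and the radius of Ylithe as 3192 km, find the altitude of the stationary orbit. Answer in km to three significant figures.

A synchronous orbit has period T, so by Kepler's third law a = (μT²/4π²)^(1/3).
μT²/4π² = 5.078×10¹³ × (1.096×10⁴)² / 39.48 = 1.545×10²⁰ m³.
a = 5.366×10⁶ m = 5366.0 km.
Altitude h = a − R = 5366.0 − 3192 = 2174.0 km.

h_sync ≈ 2170 km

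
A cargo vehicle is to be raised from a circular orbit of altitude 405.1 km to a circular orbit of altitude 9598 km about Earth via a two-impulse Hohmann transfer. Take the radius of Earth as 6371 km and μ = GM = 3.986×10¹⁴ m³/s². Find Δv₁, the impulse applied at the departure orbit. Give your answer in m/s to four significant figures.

r₁ = 6371 + 405.1 = 6776.1 km = 6.7761×10⁶ m.
r₂ = 6371 + 9598 = 15969 km = 1.5969×10⁷ m.
Transfer ellipse a_t = (r₁ + r₂)/2 = 1.137×10⁷ m.
At r₁: circular v_c1 = √(μ/r₁) = 7670 m/s; transfer-perigee v_p = √[μ(2/r₁ − 1/a_t)] = 9088 m/s.
Δv₁ = v_p − v_c1 = 1419 m/s.

Δv ≈ 1419 m/s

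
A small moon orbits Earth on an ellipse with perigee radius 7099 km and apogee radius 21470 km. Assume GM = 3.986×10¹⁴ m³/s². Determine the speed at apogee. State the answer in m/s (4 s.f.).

v ≈ 3038 m/s

Semi-major axis a = (r_p + r_a)/2 = 14284 km = 1.428×10⁷ m.
Vis-viva: v² = μ(2/r − 1/a) = 3.986×10¹⁴ × (9.315×10⁻⁸ − 7.001×10⁻⁸) = 9.227×10⁶ m²/s².
v = 3038 m/s.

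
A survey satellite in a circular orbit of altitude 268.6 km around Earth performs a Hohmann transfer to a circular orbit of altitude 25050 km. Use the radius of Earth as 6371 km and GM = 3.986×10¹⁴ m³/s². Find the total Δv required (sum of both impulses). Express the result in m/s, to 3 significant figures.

Δv_total ≈ 3670 m/s

r₁ = 6371 + 268.6 = 6639.6 km = 6.6396×10⁶ m.
r₂ = 6371 + 25050 = 31421 km = 3.1421×10⁷ m.
Transfer ellipse a_t = (r₁ + r₂)/2 = 1.903×10⁷ m.
At r₁: circular v_c1 = √(μ/r₁) = 7748 m/s; transfer-perigee v_p = √[μ(2/r₁ − 1/a_t)] = 9956 m/s.
Δv₁ = v_p − v_c1 = 2208 m/s.
At r₂: circular v_c2 = √(μ/r₂) = 3562 m/s; transfer-apogee v_a = √[μ(2/r₂ − 1/a_t)] = 2104 m/s.
Δv₂ = v_c2 − v_a = 1458 m/s.
Total Δv = Δv₁ + Δv₂ = 3666 m/s.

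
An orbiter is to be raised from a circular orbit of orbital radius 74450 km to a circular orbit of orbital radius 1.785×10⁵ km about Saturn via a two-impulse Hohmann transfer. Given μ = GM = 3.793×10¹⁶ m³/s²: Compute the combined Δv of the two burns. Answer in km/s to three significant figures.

Δv_total ≈ 7.64 km/s

r₁ = 74450 km = 7.445×10⁷ m.
r₂ = 1.785×10⁵ km = 1.785×10⁸ m.
Transfer ellipse a_t = (r₁ + r₂)/2 = 1.265×10⁸ m.
At r₁: circular v_c1 = √(μ/r₁) = 22570 m/s; transfer-perikrone v_p = √[μ(2/r₁ − 1/a_t)] = 26810 m/s.
Δv₁ = v_p − v_c1 = 4243 m/s.
At r₂: circular v_c2 = √(μ/r₂) = 14580 m/s; transfer-apokrone v_a = √[μ(2/r₂ − 1/a_t)] = 11180 m/s.
Δv₂ = v_c2 − v_a = 3393 m/s.
Total Δv = Δv₁ + Δv₂ = 7636 m/s = 7.636 km/s.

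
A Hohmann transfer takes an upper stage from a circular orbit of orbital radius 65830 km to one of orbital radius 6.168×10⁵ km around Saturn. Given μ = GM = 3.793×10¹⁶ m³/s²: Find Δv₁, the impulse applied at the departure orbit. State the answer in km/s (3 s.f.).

Δv ≈ 8.26 km/s

r₁ = 65830 km = 6.583×10⁷ m.
r₂ = 6.168×10⁵ km = 6.168×10⁸ m.
Transfer ellipse a_t = (r₁ + r₂)/2 = 3.413×10⁸ m.
At r₁: circular v_c1 = √(μ/r₁) = 24000 m/s; transfer-perikrone v_p = √[μ(2/r₁ − 1/a_t)] = 32270 m/s.
Δv₁ = v_p − v_c1 = 8264 m/s.
= 8.264 km/s.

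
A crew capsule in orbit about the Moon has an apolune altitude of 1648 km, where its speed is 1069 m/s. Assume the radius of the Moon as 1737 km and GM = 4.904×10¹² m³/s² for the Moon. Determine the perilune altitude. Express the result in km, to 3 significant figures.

r_a = 1737 + 1648 = 3385.0 km = 3.385×10⁶ m.
Specific energy ε = v²/2 − μ/r = -8.774×10⁵ J/kg, so a = −μ/(2ε) = 2.795×10⁶ m.
The apsides satisfy r_p + r_a = 2a, so the perilune radius is 2a − r_a = 2.204×10⁶ m = 2204.5 km.
Perilune altitude = 2204.5 − 1737 = 467.47 km.

perilune altitude ≈ 467 km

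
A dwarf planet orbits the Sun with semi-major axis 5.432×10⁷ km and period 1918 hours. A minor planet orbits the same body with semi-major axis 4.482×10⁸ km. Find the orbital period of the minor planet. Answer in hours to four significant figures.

T₂ ≈ 45460 hours

Kepler's third law: T² ∝ a³, so T₂ = T₁ (a₂/a₁)^(3/2).
a₂/a₁ = 8.251, (a₂/a₁)^(3/2) = 23.70.
T₂ = 1918 × 23.70 = 45460 hours.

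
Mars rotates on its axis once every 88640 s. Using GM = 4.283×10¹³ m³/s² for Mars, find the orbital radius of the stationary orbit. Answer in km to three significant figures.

r_sync ≈ 20400 km

A synchronous orbit has period T, so by Kepler's third law a = (μT²/4π²)^(1/3).
μT²/4π² = 4.283×10¹³ × (8.864×10⁴)² / 39.48 = 8.524×10²¹ m³.
a = 2.043×10⁷ m = 20428 km.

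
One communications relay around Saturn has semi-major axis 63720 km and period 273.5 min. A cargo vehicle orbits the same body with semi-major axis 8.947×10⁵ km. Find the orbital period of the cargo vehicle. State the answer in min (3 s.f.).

Kepler's third law: T² ∝ a³, so T₂ = T₁ (a₂/a₁)^(3/2).
a₂/a₁ = 14.04, (a₂/a₁)^(3/2) = 52.61.
T₂ = 273.5 × 52.61 = 14390 min.

T₂ ≈ 14400 min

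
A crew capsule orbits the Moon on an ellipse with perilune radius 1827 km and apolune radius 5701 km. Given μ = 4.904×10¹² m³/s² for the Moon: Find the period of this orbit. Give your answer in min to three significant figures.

Semi-major axis a = (r_p + r_a)/2 = (1827.0 + 5701.0)/2 = 3764.0 km = 3.764×10⁶ m.
By Kepler's third law T = 2π√(a³/μ) = 2π × 3.298×10³ = 2.072×10⁴ s.
= 345.3 min.

T ≈ 345 min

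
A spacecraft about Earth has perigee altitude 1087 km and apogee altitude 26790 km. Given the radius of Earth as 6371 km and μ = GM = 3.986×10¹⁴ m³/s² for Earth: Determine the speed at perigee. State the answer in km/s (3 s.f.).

r_p = 6371 + 1087 = 7458.0 km = 7.4580×10⁶ m.
r_a = 6371 + 26790 = 33161 km = 3.3161×10⁷ m.
Semi-major axis a = (r_p + r_a)/2 = 20310 km = 2.031×10⁷ m.
Vis-viva: v² = μ(2/r − 1/a) = 3.986×10¹⁴ × (2.682×10⁻⁷ − 4.924×10⁻⁸) = 8.727×10⁷ m²/s².
v = 9342 m/s = 9.342 km/s.

v ≈ 9.34 km/s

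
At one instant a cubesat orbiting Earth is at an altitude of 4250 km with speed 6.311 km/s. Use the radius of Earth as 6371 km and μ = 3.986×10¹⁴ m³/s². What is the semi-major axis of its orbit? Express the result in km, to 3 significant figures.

a ≈ 11300 km

r = 6371 + 4250 = 10621 km = 1.062×10⁷ m.
Vis-viva rearranged: 1/a = 2/r − v²/μ = 1.883×10⁻⁷ − 9.992×10⁻⁸ = 8.838×10⁻⁸ m⁻¹.
a = 1.131×10⁷ m = 11314 km.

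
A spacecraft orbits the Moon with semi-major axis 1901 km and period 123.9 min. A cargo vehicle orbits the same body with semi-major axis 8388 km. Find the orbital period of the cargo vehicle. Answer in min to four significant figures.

Kepler's third law: T² ∝ a³, so T₂ = T₁ (a₂/a₁)^(3/2).
a₂/a₁ = 4.412, (a₂/a₁)^(3/2) = 9.269.
T₂ = 123.9 × 9.269 = 1148 min.

T₂ ≈ 1148 min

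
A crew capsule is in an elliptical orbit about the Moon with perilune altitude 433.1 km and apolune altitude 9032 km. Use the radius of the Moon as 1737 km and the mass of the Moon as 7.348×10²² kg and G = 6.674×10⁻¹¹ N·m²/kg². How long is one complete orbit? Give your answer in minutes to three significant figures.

μ = GM = 6.674×10⁻¹¹ × 7.348×10²² = 4.904×10¹² m³/s².
r_p = 1737 + 433.1 = 2170.1 km = 2.1701×10⁶ m.
r_a = 1737 + 9032 = 10769 km = 1.0769×10⁷ m.
Semi-major axis a = (r_p + r_a)/2 = (2170.1 + 10769)/2 = 6469.6 km = 6.470×10⁶ m.
By Kepler's third law T = 2π√(a³/μ) = 2π × 7.431×10³ = 4.669×10⁴ s.
= 778.1 minutes.

T ≈ 778 minutes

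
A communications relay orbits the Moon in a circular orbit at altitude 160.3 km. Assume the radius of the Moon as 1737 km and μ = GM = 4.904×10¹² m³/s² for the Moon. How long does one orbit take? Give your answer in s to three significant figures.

r = 1737 + 160.3 = 1897.3 km = 1.8973×10⁶ m.
Kepler's third law: T = 2π√(r³/μ) = 2π√((1.897×10⁶)³ / 4.904×10¹²).
r³/μ = 1.393×10⁶ s², so T = 2π × 1.180×10³ = 7.415×10³ s.

T ≈ 7410 s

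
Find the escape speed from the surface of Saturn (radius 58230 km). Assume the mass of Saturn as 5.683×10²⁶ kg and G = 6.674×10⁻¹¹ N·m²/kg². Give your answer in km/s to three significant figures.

v_esc ≈ 36.1 km/s

μ = GM = 6.674×10⁻¹¹ × 5.683×10²⁶ = 3.793×10¹⁶ m³/s².
r = R = 5.823×10⁷ m.
Escape speed v_esc = √(2μ/r) = √(2 × 3.793×10¹⁶ / 5.823×10⁷) = √(1.303×10⁹) = 36090 m/s.
= 36.09 km/s.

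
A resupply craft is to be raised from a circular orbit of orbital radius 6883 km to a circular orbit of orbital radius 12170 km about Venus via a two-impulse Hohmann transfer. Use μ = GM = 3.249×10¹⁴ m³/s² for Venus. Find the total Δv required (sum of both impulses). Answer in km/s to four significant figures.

r₁ = 6883 km = 6.883×10⁶ m.
r₂ = 12170 km = 1.217×10⁷ m.
Transfer ellipse a_t = (r₁ + r₂)/2 = 9.526×10⁶ m.
At r₁: circular v_c1 = √(μ/r₁) = 6870 m/s; transfer-periapsis v_p = √[μ(2/r₁ − 1/a_t)] = 7765 m/s.
Δv₁ = v_p − v_c1 = 895.0 m/s.
At r₂: circular v_c2 = √(μ/r₂) = 5167 m/s; transfer-apoapsis v_a = √[μ(2/r₂ − 1/a_t)] = 4392 m/s.
Δv₂ = v_c2 − v_a = 775.0 m/s.
Total Δv = Δv₁ + Δv₂ = 1670 m/s = 1.670 km/s.

Δv_total ≈ 1.670 km/s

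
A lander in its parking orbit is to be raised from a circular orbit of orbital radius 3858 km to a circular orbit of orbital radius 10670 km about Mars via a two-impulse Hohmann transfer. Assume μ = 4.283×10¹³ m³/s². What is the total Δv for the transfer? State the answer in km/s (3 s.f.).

r₁ = 3858 km = 3.858×10⁶ m.
r₂ = 10670 km = 1.067×10⁷ m.
Transfer ellipse a_t = (r₁ + r₂)/2 = 7.264×10⁶ m.
At r₁: circular v_c1 = √(μ/r₁) = 3332 m/s; transfer-periapsis v_p = √[μ(2/r₁ − 1/a_t)] = 4038 m/s.
Δv₁ = v_p − v_c1 = 706.3 m/s.
At r₂: circular v_c2 = √(μ/r₂) = 2004 m/s; transfer-apoapsis v_a = √[μ(2/r₂ − 1/a_t)] = 1460 m/s.
Δv₂ = v_c2 − v_a = 543.4 m/s.
Total Δv = Δv₁ + Δv₂ = 1250 m/s = 1.250 km/s.

Δv_total ≈ 1.25 km/s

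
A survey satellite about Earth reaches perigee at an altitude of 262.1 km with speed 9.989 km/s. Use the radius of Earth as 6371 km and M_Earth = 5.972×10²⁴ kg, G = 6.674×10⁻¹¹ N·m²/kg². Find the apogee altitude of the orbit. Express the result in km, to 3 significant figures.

μ = GM = 6.674×10⁻¹¹ × 5.972×10²⁴ = 3.986×10¹⁴ m³/s².
r_p = 6371 + 262.1 = 6633.1 km = 6.633×10⁶ m.
Specific energy ε = v²/2 − μ/r = -1.020×10⁷ J/kg, so a = −μ/(2ε) = 1.954×10⁷ m.
The apsides satisfy r_p + r_a = 2a, so the apogee radius is 2a − r_p = 3.245×10⁷ m = 32450 km.
Apogee altitude = 32450 − 6371 = 26079 km.

apogee altitude ≈ 26100 km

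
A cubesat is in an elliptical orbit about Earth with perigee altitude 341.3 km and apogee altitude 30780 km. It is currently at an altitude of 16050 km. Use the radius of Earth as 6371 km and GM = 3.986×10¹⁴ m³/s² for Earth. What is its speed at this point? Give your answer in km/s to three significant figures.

r_p = 6371 + 341.3 = 6712.3 km = 6.7123×10⁶ m.
r_a = 6371 + 30780 = 37151 km = 3.7151×10⁷ m.
r = 6371 + 16050 = 22421 km = 2.242×10⁷ m.
Semi-major axis a = (r_p + r_a)/2 = 21932 km = 2.193×10⁷ m.
Vis-viva: v² = μ(2/r − 1/a) = 3.986×10¹⁴ × (8.920×10⁻⁸ − 4.560×10⁻⁸) = 1.738×10⁷ m²/s².
v = 4169 m/s = 4.169 km/s.

v ≈ 4.17 km/s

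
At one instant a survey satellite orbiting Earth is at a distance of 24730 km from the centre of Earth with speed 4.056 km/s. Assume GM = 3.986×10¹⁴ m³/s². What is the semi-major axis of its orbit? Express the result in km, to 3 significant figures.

a ≈ 25300 km

r = 2.473×10⁷ m.
Vis-viva rearranged: 1/a = 2/r − v²/μ = 8.087×10⁻⁸ − 4.127×10⁻⁸ = 3.960×10⁻⁸ m⁻¹.
a = 2.525×10⁷ m = 25252 km.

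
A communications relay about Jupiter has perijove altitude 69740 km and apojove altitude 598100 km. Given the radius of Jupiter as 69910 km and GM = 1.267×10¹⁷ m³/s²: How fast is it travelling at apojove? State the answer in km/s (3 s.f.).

r_p = 69910 + 69740 = 139650 km = 1.3965×10⁸ m.
r_a = 69910 + 598100 = 668010 km = 6.6801×10⁸ m.
Semi-major axis a = (r_p + r_a)/2 = 4.0383×10⁵ km = 4.038×10⁸ m.
Vis-viva: v² = μ(2/r − 1/a) = 1.267×10¹⁷ × (2.994×10⁻⁹ − 2.476×10⁻⁹) = 6.559×10⁷ m²/s².
v = 8099 m/s = 8.099 km/s.

v ≈ 8.10 km/s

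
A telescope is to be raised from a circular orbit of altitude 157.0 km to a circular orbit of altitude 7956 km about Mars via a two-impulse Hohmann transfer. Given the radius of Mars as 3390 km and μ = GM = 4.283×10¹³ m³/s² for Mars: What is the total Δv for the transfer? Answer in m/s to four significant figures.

r₁ = 3390 + 157.0 = 3547.0 km = 3.5470×10⁶ m.
r₂ = 3390 + 7956 = 11346 km = 1.1346×10⁷ m.
Transfer ellipse a_t = (r₁ + r₂)/2 = 7.446×10⁶ m.
At r₁: circular v_c1 = √(μ/r₁) = 3475 m/s; transfer-periapsis v_p = √[μ(2/r₁ − 1/a_t)] = 4289 m/s.
Δv₁ = v_p − v_c1 = 814.4 m/s.
At r₂: circular v_c2 = √(μ/r₂) = 1943 m/s; transfer-apoapsis v_a = √[μ(2/r₂ − 1/a_t)] = 1341 m/s.
Δv₂ = v_c2 − v_a = 602.0 m/s.
Total Δv = Δv₁ + Δv₂ = 1416 m/s.

Δv_total ≈ 1416 m/s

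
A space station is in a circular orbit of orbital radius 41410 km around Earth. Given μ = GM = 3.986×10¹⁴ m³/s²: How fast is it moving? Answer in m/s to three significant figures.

v ≈ 3100 m/s

r = 41410 km = 4.141×10⁷ m.
For a circular orbit v = √(μ/r) = √(3.986×10¹⁴ / 4.141×10⁷) = √(9.626×10⁶) = 3103 m/s.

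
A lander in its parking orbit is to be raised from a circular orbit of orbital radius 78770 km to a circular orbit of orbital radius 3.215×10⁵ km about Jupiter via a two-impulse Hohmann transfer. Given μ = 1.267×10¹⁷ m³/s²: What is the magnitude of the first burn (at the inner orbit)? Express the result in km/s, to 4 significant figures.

Δv ≈ 10.73 km/s

r₁ = 78770 km = 7.877×10⁷ m.
r₂ = 3.215×10⁵ km = 3.215×10⁸ m.
Transfer ellipse a_t = (r₁ + r₂)/2 = 2.001×10⁸ m.
At r₁: circular v_c1 = √(μ/r₁) = 40110 m/s; transfer-perijove v_p = √[μ(2/r₁ − 1/a_t)] = 50830 m/s.
Δv₁ = v_p − v_c1 = 10730 m/s.
= 10.73 km/s.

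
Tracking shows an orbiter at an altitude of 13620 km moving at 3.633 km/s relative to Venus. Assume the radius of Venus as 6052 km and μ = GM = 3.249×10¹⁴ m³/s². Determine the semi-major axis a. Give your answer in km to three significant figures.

a ≈ 16400 km

r = 6052 + 13620 = 19672 km = 1.967×10⁷ m.
Vis-viva rearranged: 1/a = 2/r − v²/μ = 1.017×10⁻⁷ − 4.062×10⁻⁸ = 6.104×10⁻⁸ m⁻¹.
a = 1.638×10⁷ m = 16382 km.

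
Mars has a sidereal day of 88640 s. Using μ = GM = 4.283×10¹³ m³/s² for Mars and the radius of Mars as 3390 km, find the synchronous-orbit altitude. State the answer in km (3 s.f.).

h_sync ≈ 17000 km

A synchronous orbit has period T, so by Kepler's third law a = (μT²/4π²)^(1/3).
μT²/4π² = 4.283×10¹³ × (8.864×10⁴)² / 39.48 = 8.524×10²¹ m³.
a = 2.043×10⁷ m = 20428 km.
Altitude h = a − R = 20428 − 3390 = 17038 km.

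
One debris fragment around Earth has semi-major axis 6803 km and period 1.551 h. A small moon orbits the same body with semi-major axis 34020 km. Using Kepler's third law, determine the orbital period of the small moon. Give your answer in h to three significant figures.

T₂ ≈ 17.3 h

Kepler's third law: T² ∝ a³, so T₂ = T₁ (a₂/a₁)^(3/2).
a₂/a₁ = 5.001, (a₂/a₁)^(3/2) = 11.18.
T₂ = 1.551 × 11.18 = 17.34 h.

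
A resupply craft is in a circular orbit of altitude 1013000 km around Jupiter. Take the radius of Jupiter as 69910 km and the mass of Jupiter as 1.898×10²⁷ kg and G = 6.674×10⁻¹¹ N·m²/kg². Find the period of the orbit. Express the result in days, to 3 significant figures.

T ≈ 7.28 days

μ = GM = 6.674×10⁻¹¹ × 1.898×10²⁷ = 1.267×10¹⁷ m³/s².
r = 69910 + 1013000 = 1082900 km = 1.0829×10⁹ m.
Kepler's third law: T = 2π√(r³/μ) = 2π√((1.083×10⁹)³ / 1.267×10¹⁷).
r³/μ = 1.003×10¹⁰ s², so T = 2π × 1.001×10⁵ = 6.291×10⁵ s.
Converting: 6.291×10⁵ s ÷ 86400 = 7.281 days.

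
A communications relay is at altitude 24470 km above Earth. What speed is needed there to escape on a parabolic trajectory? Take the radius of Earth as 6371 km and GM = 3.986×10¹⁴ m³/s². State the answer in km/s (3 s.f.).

v_esc ≈ 5.08 km/s

r = 6371 + 24470 = 30841 km = 3.0841×10⁷ m.
Escape speed v_esc = √(2μ/r) = √(2 × 3.986×10¹⁴ / 3.084×10⁷) = √(2.585×10⁷) = 5084 m/s.
= 5.084 km/s.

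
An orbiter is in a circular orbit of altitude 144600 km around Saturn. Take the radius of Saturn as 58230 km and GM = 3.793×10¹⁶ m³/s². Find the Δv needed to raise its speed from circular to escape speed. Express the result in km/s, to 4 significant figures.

r = 58230 + 144600 = 202830 km = 2.0283×10⁸ m.
Circular speed v_c = √(μ/r) = 13670 m/s.
Escape speed v_esc = √(2μ/r) = √2 × v_c = 19340 m/s.
Δv = v_esc − v_c = 5664 m/s = 5.664 km/s.

Δv ≈ 5.664 km/s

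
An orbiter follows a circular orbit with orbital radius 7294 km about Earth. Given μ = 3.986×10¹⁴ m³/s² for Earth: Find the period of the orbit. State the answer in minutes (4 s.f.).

T ≈ 103.3 minutes

r = 7294 km = 7.294×10⁶ m.
Kepler's third law: T = 2π√(r³/μ) = 2π√((7.294×10⁶)³ / 3.986×10¹⁴).
r³/μ = 9.736×10⁵ s², so T = 2π × 9.867×10² = 6.200×10³ s.
Converting: 6.200×10³ s ÷ 60.00 = 103.3 minutes.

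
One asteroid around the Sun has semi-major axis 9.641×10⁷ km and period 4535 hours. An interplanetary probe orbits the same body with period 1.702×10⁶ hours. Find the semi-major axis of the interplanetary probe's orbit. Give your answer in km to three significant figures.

Kepler's third law: a³ ∝ T², so a₂ = a₁ (T₂/T₁)^(2/3).
T₂/T₁ = 375.3, (T₂/T₁)^(2/3) = 52.03.
a₂ = 9.641×10⁷ × 52.03 = 5.016×10⁹ km.

a₂ ≈ 5.02×10⁹ km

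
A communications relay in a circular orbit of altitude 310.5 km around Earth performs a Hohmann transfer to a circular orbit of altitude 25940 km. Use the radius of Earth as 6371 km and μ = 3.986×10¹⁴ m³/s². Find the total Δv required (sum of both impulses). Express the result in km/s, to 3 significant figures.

r₁ = 6371 + 310.5 = 6681.5 km = 6.6815×10⁶ m.
r₂ = 6371 + 25940 = 32311 km = 3.2311×10⁷ m.
Transfer ellipse a_t = (r₁ + r₂)/2 = 1.950×10⁷ m.
At r₁: circular v_c1 = √(μ/r₁) = 7724 m/s; transfer-perigee v_p = √[μ(2/r₁ − 1/a_t)] = 9943 m/s.
Δv₁ = v_p − v_c1 = 2220 m/s.
At r₂: circular v_c2 = √(μ/r₂) = 3512 m/s; transfer-apogee v_a = √[μ(2/r₂ − 1/a_t)] = 2056 m/s.
Δv₂ = v_c2 − v_a = 1456 m/s.
Total Δv = Δv₁ + Δv₂ = 3676 m/s = 3.676 km/s.

Δv_total ≈ 3.68 km/s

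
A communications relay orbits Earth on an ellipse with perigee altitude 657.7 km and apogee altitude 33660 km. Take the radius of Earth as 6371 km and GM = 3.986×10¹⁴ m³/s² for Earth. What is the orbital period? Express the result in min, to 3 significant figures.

r_p = 6371 + 657.7 = 7028.7 km = 7.0287×10⁶ m.
r_a = 6371 + 33660 = 40031 km = 4.0031×10⁷ m.
Semi-major axis a = (r_p + r_a)/2 = (7028.7 + 40031)/2 = 23530 km = 2.353×10⁷ m.
By Kepler's third law T = 2π√(a³/μ) = 2π × 5.717×10³ = 3.592×10⁴ s.
= 598.7 min.

T ≈ 599 min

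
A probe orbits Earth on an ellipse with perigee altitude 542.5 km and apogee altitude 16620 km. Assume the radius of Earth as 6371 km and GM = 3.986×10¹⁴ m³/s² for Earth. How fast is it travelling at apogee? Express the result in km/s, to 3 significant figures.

r_p = 6371 + 542.5 = 6913.5 km = 6.9135×10⁶ m.
r_a = 6371 + 16620 = 22991 km = 2.2991×10⁷ m.
Semi-major axis a = (r_p + r_a)/2 = 14952 km = 1.495×10⁷ m.
Vis-viva: v² = μ(2/r − 1/a) = 3.986×10¹⁴ × (8.699×10⁻⁸ − 6.688×10⁻⁸) = 8.016×10⁶ m²/s².
v = 2831 m/s = 2.831 km/s.

v ≈ 2.83 km/s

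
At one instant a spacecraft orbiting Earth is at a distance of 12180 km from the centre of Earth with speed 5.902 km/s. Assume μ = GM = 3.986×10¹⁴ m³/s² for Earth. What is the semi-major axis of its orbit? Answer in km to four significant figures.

a ≈ 13020 km

r = 1.218×10⁷ m.
Vis-viva rearranged: 1/a = 2/r − v²/μ = 1.642×10⁻⁷ − 8.739×10⁻⁸ = 7.681×10⁻⁸ m⁻¹.
a = 1.302×10⁷ m = 13019 km.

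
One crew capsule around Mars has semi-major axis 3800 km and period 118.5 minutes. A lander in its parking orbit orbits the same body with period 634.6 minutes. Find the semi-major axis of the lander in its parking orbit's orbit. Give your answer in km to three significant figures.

Kepler's third law: a³ ∝ T², so a₂ = a₁ (T₂/T₁)^(2/3).
T₂/T₁ = 5.355, (T₂/T₁)^(2/3) = 3.061.
a₂ = 3800 × 3.061 = 11630 km.

a₂ ≈ 11600 km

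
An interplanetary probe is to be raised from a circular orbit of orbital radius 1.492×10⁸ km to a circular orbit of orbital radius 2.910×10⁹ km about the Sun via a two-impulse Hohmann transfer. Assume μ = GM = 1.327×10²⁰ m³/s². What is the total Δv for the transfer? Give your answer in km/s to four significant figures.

r₁ = 1.492×10⁸ km = 1.492×10¹¹ m.
r₂ = 2.910×10⁹ km = 2.910×10¹² m.
Transfer ellipse a_t = (r₁ + r₂)/2 = 1.530×10¹² m.
At r₁: circular v_c1 = √(μ/r₁) = 29820 m/s; transfer-perihelion v_p = √[μ(2/r₁ − 1/a_t)] = 41130 m/s.
Δv₁ = v_p − v_c1 = 11310 m/s.
At r₂: circular v_c2 = √(μ/r₂) = 6753 m/s; transfer-aphelion v_a = √[μ(2/r₂ − 1/a_t)] = 2109 m/s.
Δv₂ = v_c2 − v_a = 4644 m/s.
Total Δv = Δv₁ + Δv₂ = 15960 m/s = 15.96 km/s.

Δv_total ≈ 15.96 km/s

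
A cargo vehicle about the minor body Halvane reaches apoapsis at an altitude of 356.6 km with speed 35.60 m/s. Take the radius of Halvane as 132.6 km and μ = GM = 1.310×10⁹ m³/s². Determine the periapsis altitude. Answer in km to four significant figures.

periapsis altitude ≈ 19.05 km

r_a = 132.6 + 356.6 = 489.20 km = 4.892×10⁵ m.
Specific energy ε = v²/2 − μ/r = -2.044×10³ J/kg, so a = −μ/(2ε) = 3.204×10⁵ m.
The apsides satisfy r_p + r_a = 2a, so the periapsis radius is 2a − r_a = 1.516×10⁵ m = 151.65 km.
Periapsis altitude = 151.65 − 132.6 = 19.050 km.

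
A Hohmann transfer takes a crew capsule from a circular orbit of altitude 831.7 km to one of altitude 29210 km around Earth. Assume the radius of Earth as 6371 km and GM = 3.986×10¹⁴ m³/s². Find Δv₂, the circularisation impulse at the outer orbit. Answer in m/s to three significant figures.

Δv ≈ 1400 m/s

r₁ = 6371 + 831.7 = 7202.7 km = 7.2027×10⁶ m.
r₂ = 6371 + 29210 = 35581 km = 3.5581×10⁷ m.
Transfer ellipse a_t = (r₁ + r₂)/2 = 2.139×10⁷ m.
At r₁: circular v_c1 = √(μ/r₁) = 7439 m/s; transfer-perigee v_p = √[μ(2/r₁ − 1/a_t)] = 9594 m/s.
At r₂: circular v_c2 = √(μ/r₂) = 3347 m/s; transfer-apogee v_a = √[μ(2/r₂ − 1/a_t)] = 1942 m/s.
Δv₂ = v_c2 − v_a = 1405 m/s.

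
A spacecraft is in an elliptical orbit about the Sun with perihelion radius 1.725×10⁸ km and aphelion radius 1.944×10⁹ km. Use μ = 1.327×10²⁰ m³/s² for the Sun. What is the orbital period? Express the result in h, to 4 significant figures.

T ≈ 164900 h

Semi-major axis a = (r_p + r_a)/2 = (1.7250×10⁸ + 1.9440×10⁹)/2 = 1.0582×10⁹ km = 1.058×10¹² m.
By Kepler's third law T = 2π√(a³/μ) = 2π × 9.450×10⁷ = 5.938×10⁸ s.
= 1.649×10⁵ h.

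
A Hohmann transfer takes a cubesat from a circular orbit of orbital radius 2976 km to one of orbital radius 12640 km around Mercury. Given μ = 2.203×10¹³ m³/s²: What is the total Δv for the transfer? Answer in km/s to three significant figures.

Δv_total ≈ 1.25 km/s

r₁ = 2976 km = 2.976×10⁶ m.
r₂ = 12640 km = 1.264×10⁷ m.
Transfer ellipse a_t = (r₁ + r₂)/2 = 7.808×10⁶ m.
At r₁: circular v_c1 = √(μ/r₁) = 2721 m/s; transfer-periherm v_p = √[μ(2/r₁ − 1/a_t)] = 3462 m/s.
Δv₁ = v_p − v_c1 = 741.0 m/s.
At r₂: circular v_c2 = √(μ/r₂) = 1320 m/s; transfer-apoherm v_a = √[μ(2/r₂ − 1/a_t)] = 815.0 m/s.
Δv₂ = v_c2 − v_a = 505.1 m/s.
Total Δv = Δv₁ + Δv₂ = 1246 m/s = 1.246 km/s.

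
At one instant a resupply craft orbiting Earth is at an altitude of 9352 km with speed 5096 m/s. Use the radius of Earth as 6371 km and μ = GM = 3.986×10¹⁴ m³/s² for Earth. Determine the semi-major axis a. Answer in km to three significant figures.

a ≈ 16100 km

r = 6371 + 9352 = 15723 km = 1.572×10⁷ m.
Vis-viva rearranged: 1/a = 2/r − v²/μ = 1.272×10⁻⁷ − 6.515×10⁻⁸ = 6.205×10⁻⁸ m⁻¹.
a = 1.612×10⁷ m = 16116 km.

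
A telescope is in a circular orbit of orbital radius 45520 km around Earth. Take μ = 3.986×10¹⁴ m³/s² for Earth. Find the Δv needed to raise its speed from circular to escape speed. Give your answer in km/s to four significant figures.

Δv ≈ 1.226 km/s

r = 45520 km = 4.552×10⁷ m.
Circular speed v_c = √(μ/r) = 2959 m/s.
Escape speed v_esc = √(2μ/r) = √2 × v_c = 4185 m/s.
Δv = v_esc − v_c = 1226 m/s = 1.226 km/s.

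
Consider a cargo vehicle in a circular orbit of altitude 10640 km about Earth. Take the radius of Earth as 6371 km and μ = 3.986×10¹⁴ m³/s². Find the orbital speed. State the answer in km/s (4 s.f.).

v ≈ 4.841 km/s

r = 6371 + 10640 = 17011 km = 1.7011×10⁷ m.
For a circular orbit v = √(μ/r) = √(3.986×10¹⁴ / 1.701×10⁷) = √(2.343×10⁷) = 4841 m/s.
That is 4.841 km/s.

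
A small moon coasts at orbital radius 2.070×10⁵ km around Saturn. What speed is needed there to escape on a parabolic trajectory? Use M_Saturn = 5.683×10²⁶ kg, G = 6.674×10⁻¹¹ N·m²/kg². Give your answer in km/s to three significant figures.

μ = GM = 6.674×10⁻¹¹ × 5.683×10²⁶ = 3.793×10¹⁶ m³/s².
r = 2.070×10⁵ km = 2.070×10⁸ m.
Escape speed v_esc = √(2μ/r) = √(2 × 3.793×10¹⁶ / 2.070×10⁸) = √(3.665×10⁸) = 19140 m/s.
= 19.14 km/s.

v_esc ≈ 19.1 km/s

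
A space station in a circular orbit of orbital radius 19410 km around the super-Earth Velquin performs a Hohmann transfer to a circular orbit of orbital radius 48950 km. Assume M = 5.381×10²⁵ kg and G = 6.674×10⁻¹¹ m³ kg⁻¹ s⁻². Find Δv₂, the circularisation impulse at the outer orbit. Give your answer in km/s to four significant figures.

μ = GM = 6.674×10⁻¹¹ × 5.381×10²⁵ = 3.591×10¹⁵ m³/s².
r₁ = 19410 km = 1.941×10⁷ m.
r₂ = 48950 km = 4.895×10⁷ m.
Transfer ellipse a_t = (r₁ + r₂)/2 = 3.418×10⁷ m.
At r₁: circular v_c1 = √(μ/r₁) = 13600 m/s; transfer-periapsis v_p = √[μ(2/r₁ − 1/a_t)] = 16280 m/s.
At r₂: circular v_c2 = √(μ/r₂) = 8565 m/s; transfer-apoapsis v_a = √[μ(2/r₂ − 1/a_t)] = 6455 m/s.
Δv₂ = v_c2 − v_a = 2111 m/s.
= 2.111 km/s.

Δv ≈ 2.111 km/s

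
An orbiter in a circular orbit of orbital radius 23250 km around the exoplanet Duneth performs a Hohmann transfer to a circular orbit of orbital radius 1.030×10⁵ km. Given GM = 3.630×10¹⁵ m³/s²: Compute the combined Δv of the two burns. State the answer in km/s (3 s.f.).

r₁ = 23250 km = 2.325×10⁷ m.
r₂ = 1.030×10⁵ km = 1.030×10⁸ m.
Transfer ellipse a_t = (r₁ + r₂)/2 = 6.312×10⁷ m.
At r₁: circular v_c1 = √(μ/r₁) = 12500 m/s; transfer-periapsis v_p = √[μ(2/r₁ − 1/a_t)] = 15960 m/s.
Δv₁ = v_p − v_c1 = 3466 m/s.
At r₂: circular v_c2 = √(μ/r₂) = 5937 m/s; transfer-apoapsis v_a = √[μ(2/r₂ − 1/a_t)] = 3603 m/s.
Δv₂ = v_c2 − v_a = 2334 m/s.
Total Δv = Δv₁ + Δv₂ = 5800 m/s = 5.800 km/s.

Δv_total ≈ 5.80 km/s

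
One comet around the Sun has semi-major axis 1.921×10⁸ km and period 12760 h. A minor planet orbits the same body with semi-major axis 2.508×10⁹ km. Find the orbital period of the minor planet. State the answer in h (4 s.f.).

Kepler's third law: T² ∝ a³, so T₂ = T₁ (a₂/a₁)^(3/2).
a₂/a₁ = 13.06, (a₂/a₁)^(3/2) = 47.17.
T₂ = 12760 × 47.17 = 6.019×10⁵ h.

T₂ ≈ 6.019×10⁵ h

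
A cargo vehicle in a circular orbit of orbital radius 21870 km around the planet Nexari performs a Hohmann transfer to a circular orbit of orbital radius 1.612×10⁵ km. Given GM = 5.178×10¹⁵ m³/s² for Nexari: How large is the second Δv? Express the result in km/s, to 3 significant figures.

r₁ = 21870 km = 2.187×10⁷ m.
r₂ = 1.612×10⁵ km = 1.612×10⁸ m.
Transfer ellipse a_t = (r₁ + r₂)/2 = 9.154×10⁷ m.
At r₁: circular v_c1 = √(μ/r₁) = 15390 m/s; transfer-periapsis v_p = √[μ(2/r₁ − 1/a_t)] = 20420 m/s.
At r₂: circular v_c2 = √(μ/r₂) = 5668 m/s; transfer-apoapsis v_a = √[μ(2/r₂ − 1/a_t)] = 2770 m/s.
Δv₂ = v_c2 − v_a = 2897 m/s.
= 2.897 km/s.

Δv ≈ 2.90 km/s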